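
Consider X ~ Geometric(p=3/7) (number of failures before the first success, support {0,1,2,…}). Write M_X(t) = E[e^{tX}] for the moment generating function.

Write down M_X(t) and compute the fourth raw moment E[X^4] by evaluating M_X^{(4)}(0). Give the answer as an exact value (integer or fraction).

E[X^4] = M′′′′(0) = 5060/27

M_X(t) = 3/(7*(1 - 4*e^(t)/7))
M′(t) = 12*e^(t)/(16*e^(2*t) - 56*e^(t) + 49)
M′′(t) = (-48*e^(2*t) - 84*e^(t))/(64*e^(3*t) - 336*e^(2*t) + 588*e^(t) - 343)
M′′′(t) = (192*e^(3*t) + 1344*e^(2*t) + 588*e^(t))/(256*e^(4*t) - 1792*e^(3*t) + 4704*e^(2*t) - 5488*e^(t) + 2401)
M′′′′(t) = (-768*e^(4*t) - 14784*e^(3*t) - 25872*e^(2*t) - 4116*e^(t))/(1024*e^(5*t) - 8960*e^(4*t) + 31360*e^(3*t) - 54880*e^(2*t) + 48020*e^(t) - 16807)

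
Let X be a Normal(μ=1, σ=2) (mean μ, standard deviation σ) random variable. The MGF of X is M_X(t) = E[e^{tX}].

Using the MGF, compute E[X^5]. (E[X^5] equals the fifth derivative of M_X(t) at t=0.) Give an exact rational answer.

E[X^5] = d^5M/dt^5 |_{t=0} = 281

M_X(t) = e^(2*t^2 + t)
dM/dt = 4*t*e^(t)*e^(2*t^2) + e^(t)*e^(2*t^2)
d^2M/dt^2 = 16*t^2*e^(t)*e^(2*t^2) + 8*t*e^(t)*e^(2*t^2) + 5*e^(t)*e^(2*t^2)
d^3M/dt^3 = 64*t^3*e^(t)*e^(2*t^2) + 48*t^2*e^(t)*e^(2*t^2) + 60*t*e^(t)*e^(2*t^2) + 13*e^(t)*e^(2*t^2)
d^4M/dt^4 = 256*t^4*e^(t)*e^(2*t^2) + 256*t^3*e^(t)*e^(2*t^2) + 480*t^2*e^(t)*e^(2*t^2) + 208*t*e^(t)*e^(2*t^2) + 73*e^(t)*e^(2*t^2)
d^5M/dt^5 = 1024*t^5*e^(t)*e^(2*t^2) + 1280*t^4*e^(t)*e^(2*t^2) + 3200*t^3*e^(t)*e^(2*t^2) + 2080*t^2*e^(t)*e^(2*t^2) + 1460*t*e^(t)*e^(2*t^2) + 281*e^(t)*e^(2*t^2)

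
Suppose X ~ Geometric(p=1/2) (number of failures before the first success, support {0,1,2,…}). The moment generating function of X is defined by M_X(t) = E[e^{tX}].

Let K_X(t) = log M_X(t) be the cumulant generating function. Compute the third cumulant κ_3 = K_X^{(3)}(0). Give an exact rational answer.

M_X(t) = 1/(2*(1 - e^(t)/2))
K_X(t) = log M_X(t) = -log(1 - e^(t)/2) - log(2)
dK/dt = -e^(t)/(e^(t) - 2)
d^2K/dt^2 = 2*e^(t)/(e^(2*t) - 4*e^(t) + 4)
d^3K/dt^3 = (-2*e^(2*t) - 4*e^(t))/(e^(3*t) - 6*e^(2*t) + 12*e^(t) - 8)

κ_3 = d^3K/dt^3 |_{t=0} = 6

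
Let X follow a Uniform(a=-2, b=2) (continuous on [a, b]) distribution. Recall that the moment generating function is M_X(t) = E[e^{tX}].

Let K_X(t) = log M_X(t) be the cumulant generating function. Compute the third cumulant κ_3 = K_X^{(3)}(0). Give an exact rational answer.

M_X(t) = (e^(2*t) - e^(-2*t))/(4*t)
K_X(t) = log M_X(t) = -log(t) + log(e^(2*t) - e^(-2*t)) - 2*log(2)
K′(t) = (2*t*e^(4*t) + 2*t - e^(4*t) + 1)/(t*e^(4*t) - t)
K′′(t) = (-16*t^2*e^(4*t) + e^(8*t) - 2*e^(4*t) + 1)/(t^2*e^(8*t) - 2*t^2*e^(4*t) + t^2)
K′′′(t) = (64*t^3*e^(8*t) + 64*t^3*e^(4*t) - 2*e^(12*t) + 6*e^(8*t) - 6*e^(4*t) + 2)/(t^3*e^(12*t) - 3*t^3*e^(8*t) + 3*t^3*e^(4*t) - t^3)

κ_3 = K′′′(0) = 0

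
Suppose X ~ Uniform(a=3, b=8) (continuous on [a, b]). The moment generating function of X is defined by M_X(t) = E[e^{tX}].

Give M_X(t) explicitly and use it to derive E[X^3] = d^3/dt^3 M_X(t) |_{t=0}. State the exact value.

M_X(t) = (e^(8*t) - e^(3*t))/(5*t)
D^3[M](t) = (512*t^3*e^(8*t) - 27*t^3*e^(3*t) - 192*t^2*e^(8*t) + 27*t^2*e^(3*t) + 48*t*e^(8*t) - 18*t*e^(3*t) - 6*e^(8*t) + 6*e^(3*t))/(5*t^4)

E[X^3] = D^3[M](0) = 803/4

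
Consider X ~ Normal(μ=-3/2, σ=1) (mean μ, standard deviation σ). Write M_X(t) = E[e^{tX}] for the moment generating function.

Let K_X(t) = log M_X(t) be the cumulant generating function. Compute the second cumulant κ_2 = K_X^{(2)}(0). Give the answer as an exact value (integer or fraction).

κ_2 = K′′(0) = 1

M_X(t) = e^(t^2/2 - 3*t/2)
K_X(t) = log M_X(t) = t^2/2 - 3*t/2
K′(t) = t - 3/2
K′′(t) = 1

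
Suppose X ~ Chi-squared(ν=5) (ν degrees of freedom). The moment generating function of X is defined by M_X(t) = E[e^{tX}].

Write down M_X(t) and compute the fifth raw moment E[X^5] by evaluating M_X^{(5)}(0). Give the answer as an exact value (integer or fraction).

E[X^5] = d^5M/dt^5 |_{t=0} = 45045

M_X(t) = (1 - 2*t)^(-5/2)
dM/dt = -5/(8*t^3*√(1 - 2*t) - 12*t^2*√(1 - 2*t) + 6*t*√(1 - 2*t) - √(1 - 2*t))
d^2M/dt^2 = 35/(16*t^4*√(1 - 2*t) - 32*t^3*√(1 - 2*t) + 24*t^2*√(1 - 2*t) - 8*t*√(1 - 2*t) + √(1 - 2*t))
d^3M/dt^3 = -315/(32*t^5*√(1 - 2*t) - 80*t^4*√(1 - 2*t) + 80*t^3*√(1 - 2*t) - 40*t^2*√(1 - 2*t) + 10*t*√(1 - 2*t) - √(1 - 2*t))
d^4M/dt^4 = 3465/(64*t^6*√(1 - 2*t) - 192*t^5*√(1 - 2*t) + 240*t^4*√(1 - 2*t) - 160*t^3*√(1 - 2*t) + 60*t^2*√(1 - 2*t) - 12*t*√(1 - 2*t) + √(1 - 2*t))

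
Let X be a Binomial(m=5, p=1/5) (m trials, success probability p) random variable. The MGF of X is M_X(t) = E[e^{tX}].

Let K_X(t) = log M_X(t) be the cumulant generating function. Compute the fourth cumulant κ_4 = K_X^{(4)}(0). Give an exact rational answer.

κ_4 = K^(4)(0) = 4/125

M_X(t) = (e^(t)/5 + 4/5)^5
K_X(t) = log M_X(t) = 5*log(e^(t)/5 + 4/5)
K^(4)(t) = (20*e^(3*t) - 320*e^(2*t) + 320*e^(t))/(e^(4*t) + 16*e^(3*t) + 96*e^(2*t) + 256*e^(t) + 256)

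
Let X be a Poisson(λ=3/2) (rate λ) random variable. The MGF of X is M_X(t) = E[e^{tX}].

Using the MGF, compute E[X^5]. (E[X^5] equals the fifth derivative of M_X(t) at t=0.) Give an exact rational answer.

E[X^5] = D^5[M](0) = 5691/32

M_X(t) = e^(3*e^(t)/2 - 3/2)
D^5[M](t) = (243*e^(5*t)*e^(3*e^(t)/2) + 1620*e^(4*t)*e^(3*e^(t)/2) + 2700*e^(3*t)*e^(3*e^(t)/2) + 1080*e^(2*t)*e^(3*e^(t)/2) + 48*e^(t)*e^(3*e^(t)/2))*e^(-3/2)/32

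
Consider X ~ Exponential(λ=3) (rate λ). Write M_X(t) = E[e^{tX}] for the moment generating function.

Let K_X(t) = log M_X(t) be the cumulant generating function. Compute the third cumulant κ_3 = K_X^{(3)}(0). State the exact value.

M_X(t) = 3/(3 - t)
K_X(t) = log M_X(t) = -log(3 - t) + log(3)
D^3[K](t) = -2/(t^3 - 9*t^2 + 27*t - 27)

κ_3 = D^3[K](0) = 2/27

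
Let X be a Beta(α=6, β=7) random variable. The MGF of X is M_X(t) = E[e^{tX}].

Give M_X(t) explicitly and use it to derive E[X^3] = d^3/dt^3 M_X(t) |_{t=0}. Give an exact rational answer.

E[X^3] = M^(3)(0) = 8/65

M_X(t) = ₁F₁(6; 13; t)
M^(3)(t) = 8*₁F₁(9; 16; t)/65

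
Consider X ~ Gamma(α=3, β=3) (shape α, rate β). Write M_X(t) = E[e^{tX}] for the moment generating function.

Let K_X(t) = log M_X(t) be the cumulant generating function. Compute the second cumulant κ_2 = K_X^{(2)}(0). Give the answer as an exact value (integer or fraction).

κ_2 = K^(2)(0) = 1/3

M_X(t) = 27/(3 - t)^3
K_X(t) = log M_X(t) = -3*log(3 - t) + 3*log(3)
K^(2)(t) = 3/(t^2 - 6*t + 9)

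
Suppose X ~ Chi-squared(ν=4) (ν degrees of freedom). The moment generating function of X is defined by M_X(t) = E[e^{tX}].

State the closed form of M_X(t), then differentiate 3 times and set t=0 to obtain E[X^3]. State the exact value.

M_X(t) = (1 - 2*t)^(-2)
M′(t) = -4/(8*t^3 - 12*t^2 + 6*t - 1)
M′′(t) = 24/(16*t^4 - 32*t^3 + 24*t^2 - 8*t + 1)
M′′′(t) = -192/(32*t^5 - 80*t^4 + 80*t^3 - 40*t^2 + 10*t - 1)

E[X^3] = M′′′(0) = 192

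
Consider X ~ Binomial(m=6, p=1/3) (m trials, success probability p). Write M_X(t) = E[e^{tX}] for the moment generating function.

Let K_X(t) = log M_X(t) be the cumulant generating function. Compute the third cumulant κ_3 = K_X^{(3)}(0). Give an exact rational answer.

κ_3 = K^(3)(0) = 4/9

M_X(t) = (e^(t)/3 + 2/3)^6
K_X(t) = log M_X(t) = 6*log(e^(t)/3 + 2/3)
K^(3)(t) = (-12*e^(2*t) + 24*e^(t))/(e^(3*t) + 6*e^(2*t) + 12*e^(t) + 8)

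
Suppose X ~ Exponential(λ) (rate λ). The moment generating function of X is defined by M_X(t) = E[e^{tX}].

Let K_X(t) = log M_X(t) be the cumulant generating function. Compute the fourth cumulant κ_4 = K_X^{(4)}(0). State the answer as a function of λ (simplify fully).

M_X(t) = λ/(λ - t)
K_X(t) = log M_X(t) = log(λ) - log(λ - t)
K^(4)(t) = 6/(λ^4 - 4*λ^3*t + 6*λ^2*t^2 - 4*λ*t^3 + t^4)

κ_4 = K^(4)(0) = 6/λ^4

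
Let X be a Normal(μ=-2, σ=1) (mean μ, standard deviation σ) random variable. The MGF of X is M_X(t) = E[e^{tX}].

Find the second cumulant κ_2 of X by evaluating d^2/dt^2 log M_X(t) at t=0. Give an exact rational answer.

κ_2 = D^2[K](0) = 1

M_X(t) = e^(t^2/2 - 2*t)
K_X(t) = log M_X(t) = t^2/2 - 2*t
D^2[K](t) = 1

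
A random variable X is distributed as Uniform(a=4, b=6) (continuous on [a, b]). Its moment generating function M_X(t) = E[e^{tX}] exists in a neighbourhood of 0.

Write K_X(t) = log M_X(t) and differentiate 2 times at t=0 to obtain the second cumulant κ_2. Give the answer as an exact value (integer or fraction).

κ_2 = K^(2)(0) = 1/3

M_X(t) = (e^(6*t) - e^(4*t))/(2*t)
K_X(t) = log M_X(t) = -log(t) + log(e^(6*t) - e^(4*t)) - log(2)
K^(2)(t) = (-4*t^2*e^(2*t) + e^(4*t) - 2*e^(2*t) + 1)/(t^2*e^(4*t) - 2*t^2*e^(2*t) + t^2)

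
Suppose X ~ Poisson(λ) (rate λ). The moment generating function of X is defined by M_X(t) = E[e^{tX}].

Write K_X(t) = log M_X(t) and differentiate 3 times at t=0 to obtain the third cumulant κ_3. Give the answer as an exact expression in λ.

κ_3 = K′′′(0) = λ

M_X(t) = e^(λ*(e^(t) - 1))
K_X(t) = log M_X(t) = λ*(e^(t) - 1)
K′(t) = λ*e^(t)
K′′(t) = λ*e^(t)
K′′′(t) = λ*e^(t)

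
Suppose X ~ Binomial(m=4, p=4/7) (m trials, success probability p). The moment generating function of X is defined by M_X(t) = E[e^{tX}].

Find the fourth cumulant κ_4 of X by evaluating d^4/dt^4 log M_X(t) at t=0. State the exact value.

M_X(t) = (4*e^(t)/7 + 3/7)^4
K_X(t) = log M_X(t) = 4*log(4*e^(t)/7 + 3/7)
D^4[K](t) = (768*e^(3*t) - 2304*e^(2*t) + 432*e^(t))/(256*e^(4*t) + 768*e^(3*t) + 864*e^(2*t) + 432*e^(t) + 81)

κ_4 = D^4[K](0) = -1104/2401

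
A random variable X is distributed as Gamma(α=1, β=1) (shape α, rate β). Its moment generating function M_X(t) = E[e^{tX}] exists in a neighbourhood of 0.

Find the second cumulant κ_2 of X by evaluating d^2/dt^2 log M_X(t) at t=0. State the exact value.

M_X(t) = 1/(1 - t)
K_X(t) = log M_X(t) = -log(1 - t)
K^(2)(t) = 1/(t^2 - 2*t + 1)

κ_2 = K^(2)(0) = 1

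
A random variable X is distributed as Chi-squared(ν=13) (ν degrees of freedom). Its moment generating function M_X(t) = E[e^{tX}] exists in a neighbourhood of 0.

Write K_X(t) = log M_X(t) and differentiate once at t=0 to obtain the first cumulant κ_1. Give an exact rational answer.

M_X(t) = (1 - 2*t)^(-13/2)
K_X(t) = log M_X(t) = -13*log(1 - 2*t)/2
D[K](t) = -13/(2*t - 1)

κ_1 = D[K](0) = 13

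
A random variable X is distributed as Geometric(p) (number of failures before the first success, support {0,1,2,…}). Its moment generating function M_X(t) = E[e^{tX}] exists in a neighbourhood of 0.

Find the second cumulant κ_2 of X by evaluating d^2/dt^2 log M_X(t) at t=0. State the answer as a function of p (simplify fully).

κ_2 = K′′(0) = (1 - p)/p^2

M_X(t) = p/(-(1 - p)*e^(t) + 1)
K_X(t) = log M_X(t) = log(p) - log(-(1 - p)*e^(t) + 1)
K′(t) = (-p*e^(t) + e^(t))/(p*e^(t) - e^(t) + 1)
K′′(t) = (-p*e^(t) + e^(t))/(p^2*e^(2*t) - 2*p*e^(2*t) + 2*p*e^(t) + e^(2*t) - 2*e^(t) + 1)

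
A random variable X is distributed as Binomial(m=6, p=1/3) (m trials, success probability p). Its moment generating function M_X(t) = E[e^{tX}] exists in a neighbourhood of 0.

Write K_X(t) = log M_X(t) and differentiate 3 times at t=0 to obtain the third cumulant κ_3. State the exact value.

M_X(t) = (e^(t)/3 + 2/3)^6
K_X(t) = log M_X(t) = 6*log(e^(t)/3 + 2/3)
dK/dt = 6*e^(t)/(e^(t) + 2)
d^2K/dt^2 = 12*e^(t)/(e^(2*t) + 4*e^(t) + 4)
d^3K/dt^3 = (-12*e^(2*t) + 24*e^(t))/(e^(3*t) + 6*e^(2*t) + 12*e^(t) + 8)

κ_3 = d^3K/dt^3 |_{t=0} = 4/9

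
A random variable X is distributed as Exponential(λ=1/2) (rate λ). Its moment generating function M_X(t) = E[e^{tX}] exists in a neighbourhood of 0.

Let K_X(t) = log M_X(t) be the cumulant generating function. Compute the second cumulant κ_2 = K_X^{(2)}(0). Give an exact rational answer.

M_X(t) = 1/(2*(1/2 - t))
K_X(t) = log M_X(t) = -log(1/2 - t) - log(2)
D^2[K](t) = 4/(4*t^2 - 4*t + 1)

κ_2 = D^2[K](0) = 4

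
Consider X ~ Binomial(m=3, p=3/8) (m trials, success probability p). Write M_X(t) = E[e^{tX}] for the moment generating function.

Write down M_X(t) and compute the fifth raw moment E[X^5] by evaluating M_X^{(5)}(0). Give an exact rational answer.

M_X(t) = (3*e^(t)/8 + 5/8)^3
M^(5)(t) = 6561*e^(3*t)/512 + 135*e^(2*t)/16 + 225*e^(t)/512

E[X^5] = M^(5)(0) = 5553/256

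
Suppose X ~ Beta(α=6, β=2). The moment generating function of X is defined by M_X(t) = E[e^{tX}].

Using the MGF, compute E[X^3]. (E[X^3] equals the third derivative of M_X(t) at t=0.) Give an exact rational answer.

E[X^3] = D^3[M](0) = 7/15

M_X(t) = ₁F₁(6; 8; t)
D^3[M](t) = 7*₁F₁(9; 11; t)/15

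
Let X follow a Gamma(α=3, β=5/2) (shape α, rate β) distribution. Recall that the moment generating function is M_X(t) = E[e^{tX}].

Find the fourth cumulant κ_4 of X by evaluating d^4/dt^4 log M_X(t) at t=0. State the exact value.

κ_4 = D^4[K](0) = 288/625

M_X(t) = 125/(8*(5/2 - t)^3)
K_X(t) = log M_X(t) = -3*log(5/2 - t) - 3*log(2) + 3*log(5)
D^4[K](t) = 288/(16*t^4 - 160*t^3 + 600*t^2 - 1000*t + 625)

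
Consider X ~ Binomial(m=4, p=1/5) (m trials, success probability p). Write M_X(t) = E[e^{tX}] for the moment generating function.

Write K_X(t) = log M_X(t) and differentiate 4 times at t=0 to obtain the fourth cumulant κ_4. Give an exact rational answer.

κ_4 = d^4K/dt^4 |_{t=0} = 16/625

M_X(t) = (e^(t)/5 + 4/5)^4
K_X(t) = log M_X(t) = 4*log(e^(t)/5 + 4/5)
dK/dt = 4*e^(t)/(e^(t) + 4)
d^2K/dt^2 = 16*e^(t)/(e^(2*t) + 8*e^(t) + 16)
d^3K/dt^3 = (-16*e^(2*t) + 64*e^(t))/(e^(3*t) + 12*e^(2*t) + 48*e^(t) + 64)
d^4K/dt^4 = (16*e^(3*t) - 256*e^(2*t) + 256*e^(t))/(e^(4*t) + 16*e^(3*t) + 96*e^(2*t) + 256*e^(t) + 256)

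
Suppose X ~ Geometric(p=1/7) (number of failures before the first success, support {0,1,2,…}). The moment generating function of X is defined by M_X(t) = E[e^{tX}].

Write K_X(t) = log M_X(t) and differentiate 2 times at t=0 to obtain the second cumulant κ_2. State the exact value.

M_X(t) = 1/(7*(1 - 6*e^(t)/7))
K_X(t) = log M_X(t) = -log(1 - 6*e^(t)/7) - log(7)
K^(2)(t) = 42*e^(t)/(36*e^(2*t) - 84*e^(t) + 49)

κ_2 = K^(2)(0) = 42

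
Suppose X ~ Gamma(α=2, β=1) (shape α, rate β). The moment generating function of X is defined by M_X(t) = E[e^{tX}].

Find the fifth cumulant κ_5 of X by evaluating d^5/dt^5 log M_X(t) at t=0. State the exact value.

κ_5 = d^5K/dt^5 |_{t=0} = 48

M_X(t) = (1 - t)^(-2)
K_X(t) = log M_X(t) = -2*log(1 - t)
dK/dt = -2/(t - 1)
d^2K/dt^2 = 2/(t^2 - 2*t + 1)
d^3K/dt^3 = -4/(t^3 - 3*t^2 + 3*t - 1)
d^4K/dt^4 = 12/(t^4 - 4*t^3 + 6*t^2 - 4*t + 1)
d^5K/dt^5 = -48/(t^5 - 5*t^4 + 10*t^3 - 10*t^2 + 5*t - 1)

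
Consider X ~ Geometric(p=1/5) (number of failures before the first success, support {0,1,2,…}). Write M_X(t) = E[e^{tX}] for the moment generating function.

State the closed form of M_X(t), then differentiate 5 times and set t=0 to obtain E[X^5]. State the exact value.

M_X(t) = 1/(5*(1 - 4*e^(t)/5))

E[X^5] = M^(5)(0) = 194404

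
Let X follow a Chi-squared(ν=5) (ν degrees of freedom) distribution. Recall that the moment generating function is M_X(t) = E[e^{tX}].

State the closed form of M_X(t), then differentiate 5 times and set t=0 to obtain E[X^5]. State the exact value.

E[X^5] = D^5[M](0) = 45045

M_X(t) = (1 - 2*t)^(-5/2)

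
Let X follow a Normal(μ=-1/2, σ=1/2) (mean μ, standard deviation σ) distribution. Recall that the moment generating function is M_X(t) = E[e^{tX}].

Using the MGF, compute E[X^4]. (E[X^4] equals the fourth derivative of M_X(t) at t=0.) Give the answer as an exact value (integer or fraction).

E[X^4] = d^4M/dt^4 |_{t=0} = 5/8

M_X(t) = e^(t^2/8 - t/2)
dM/dt = t*e^(-t/2)*e^(t^2/8)/4 - e^(-t/2)*e^(t^2/8)/2
d^2M/dt^2 = (t^2*e^(t^2/8) - 4*t*e^(t^2/8) + 8*e^(t^2/8))*e^(-t/2)/16
d^3M/dt^3 = (t^3*e^(t^2/8) - 6*t^2*e^(t^2/8) + 24*t*e^(t^2/8) - 32*e^(t^2/8))*e^(-t/2)/64
d^4M/dt^4 = (t^4*e^(t^2/8) - 8*t^3*e^(t^2/8) + 48*t^2*e^(t^2/8) - 128*t*e^(t^2/8) + 160*e^(t^2/8))*e^(-t/2)/256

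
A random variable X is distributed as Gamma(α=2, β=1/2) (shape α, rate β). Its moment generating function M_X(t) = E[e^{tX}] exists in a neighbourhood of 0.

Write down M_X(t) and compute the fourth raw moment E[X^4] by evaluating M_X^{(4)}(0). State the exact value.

E[X^4] = M′′′′(0) = 1920

M_X(t) = 1/(4*(1/2 - t)^2)
M′(t) = -4/(8*t^3 - 12*t^2 + 6*t - 1)
M′′(t) = 24/(16*t^4 - 32*t^3 + 24*t^2 - 8*t + 1)
M′′′(t) = -192/(32*t^5 - 80*t^4 + 80*t^3 - 40*t^2 + 10*t - 1)
M′′′′(t) = 1920/(64*t^6 - 192*t^5 + 240*t^4 - 160*t^3 + 60*t^2 - 12*t + 1)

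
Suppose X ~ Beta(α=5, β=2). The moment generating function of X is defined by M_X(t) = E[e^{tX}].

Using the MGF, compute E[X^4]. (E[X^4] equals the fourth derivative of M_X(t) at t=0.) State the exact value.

M_X(t) = ₁F₁(5; 7; t)
D^4[M](t) = ₁F₁(9; 11; t)/3

E[X^4] = D^4[M](0) = 1/3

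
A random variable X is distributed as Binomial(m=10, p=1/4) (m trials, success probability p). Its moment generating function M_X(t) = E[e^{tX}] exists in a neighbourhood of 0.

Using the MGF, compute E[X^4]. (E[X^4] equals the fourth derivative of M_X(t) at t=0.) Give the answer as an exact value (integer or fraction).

M_X(t) = (e^(t)/4 + 3/4)^10

E[X^4] = M′′′′(0) = 2065/16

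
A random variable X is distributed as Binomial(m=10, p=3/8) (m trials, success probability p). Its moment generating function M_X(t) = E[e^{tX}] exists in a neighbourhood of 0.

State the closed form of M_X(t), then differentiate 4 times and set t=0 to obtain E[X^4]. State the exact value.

M_X(t) = (3*e^(t)/8 + 5/8)^10

E[X^4] = M′′′′(0) = 107475/256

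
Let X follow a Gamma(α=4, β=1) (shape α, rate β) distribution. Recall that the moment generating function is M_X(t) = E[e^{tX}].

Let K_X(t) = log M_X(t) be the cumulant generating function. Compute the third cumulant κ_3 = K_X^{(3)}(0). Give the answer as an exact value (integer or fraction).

κ_3 = D^3[K](0) = 8

M_X(t) = (1 - t)^(-4)
K_X(t) = log M_X(t) = -4*log(1 - t)
D^3[K](t) = -8/(t^3 - 3*t^2 + 3*t - 1)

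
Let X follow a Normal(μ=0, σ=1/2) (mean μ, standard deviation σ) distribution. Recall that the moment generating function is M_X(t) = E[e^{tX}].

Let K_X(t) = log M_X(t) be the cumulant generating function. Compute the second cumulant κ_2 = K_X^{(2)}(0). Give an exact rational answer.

κ_2 = d^2K/dt^2 |_{t=0} = 1/4

M_X(t) = e^(t^2/8)
K_X(t) = log M_X(t) = t^2/8
dK/dt = t/4
d^2K/dt^2 = 1/4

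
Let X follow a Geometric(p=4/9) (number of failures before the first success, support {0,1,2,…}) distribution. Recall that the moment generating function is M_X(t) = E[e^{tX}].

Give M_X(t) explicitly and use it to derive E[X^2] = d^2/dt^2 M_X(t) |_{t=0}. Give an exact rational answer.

E[X^2] = M′′(0) = 35/8

M_X(t) = 4/(9*(1 - 5*e^(t)/9))
M′(t) = 20*e^(t)/(25*e^(2*t) - 90*e^(t) + 81)
M′′(t) = (-100*e^(2*t) - 180*e^(t))/(125*e^(3*t) - 675*e^(2*t) + 1215*e^(t) - 729)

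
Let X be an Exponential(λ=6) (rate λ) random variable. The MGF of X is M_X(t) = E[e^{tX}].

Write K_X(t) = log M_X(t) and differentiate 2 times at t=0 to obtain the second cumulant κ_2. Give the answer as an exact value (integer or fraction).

M_X(t) = 6/(6 - t)
K_X(t) = log M_X(t) = -log(6 - t) + log(6)
K′(t) = -1/(t - 6)
K′′(t) = 1/(t^2 - 12*t + 36)

κ_2 = K′′(0) = 1/36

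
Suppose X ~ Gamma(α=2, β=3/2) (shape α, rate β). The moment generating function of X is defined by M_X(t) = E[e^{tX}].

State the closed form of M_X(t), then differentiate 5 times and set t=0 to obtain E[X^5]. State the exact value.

M_X(t) = 9/(4*(3/2 - t)^2)
D^5[M](t) = -207360/(128*t^7 - 1344*t^6 + 6048*t^5 - 15120*t^4 + 22680*t^3 - 20412*t^2 + 10206*t - 2187)

E[X^5] = D^5[M](0) = 2560/27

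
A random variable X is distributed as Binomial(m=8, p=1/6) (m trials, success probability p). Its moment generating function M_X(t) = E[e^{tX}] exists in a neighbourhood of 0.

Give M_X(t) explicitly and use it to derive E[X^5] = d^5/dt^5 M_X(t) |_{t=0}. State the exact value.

M_X(t) = (e^(t)/6 + 5/6)^8

E[X^5] = M′′′′′(0) = 6268/81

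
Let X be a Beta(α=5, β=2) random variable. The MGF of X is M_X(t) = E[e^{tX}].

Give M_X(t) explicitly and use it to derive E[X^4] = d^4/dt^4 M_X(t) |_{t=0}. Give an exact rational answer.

M_X(t) = ₁F₁(5; 7; t)
D^4[M](t) = ₁F₁(9; 11; t)/3

E[X^4] = D^4[M](0) = 1/3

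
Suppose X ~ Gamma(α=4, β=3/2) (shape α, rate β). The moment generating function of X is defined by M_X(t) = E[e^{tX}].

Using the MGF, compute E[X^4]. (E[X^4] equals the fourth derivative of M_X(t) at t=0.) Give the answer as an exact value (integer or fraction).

E[X^4] = D^4[M](0) = 4480/27

M_X(t) = 81/(16*(3/2 - t)^4)
D^4[M](t) = 1088640/(256*t^8 - 3072*t^7 + 16128*t^6 - 48384*t^5 + 90720*t^4 - 108864*t^3 + 81648*t^2 - 34992*t + 6561)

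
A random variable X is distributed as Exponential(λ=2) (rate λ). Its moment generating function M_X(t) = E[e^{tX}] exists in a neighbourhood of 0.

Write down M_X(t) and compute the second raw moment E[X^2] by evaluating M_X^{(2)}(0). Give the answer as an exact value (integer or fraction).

M_X(t) = 2/(2 - t)
dM/dt = 2/(t^2 - 4*t + 4)
d^2M/dt^2 = -4/(t^3 - 6*t^2 + 12*t - 8)

E[X^2] = d^2M/dt^2 |_{t=0} = 1/2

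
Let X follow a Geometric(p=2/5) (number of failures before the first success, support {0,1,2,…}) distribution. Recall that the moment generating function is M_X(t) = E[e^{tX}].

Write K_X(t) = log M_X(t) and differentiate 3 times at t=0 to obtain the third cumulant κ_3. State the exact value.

M_X(t) = 2/(5*(1 - 3*e^(t)/5))
K_X(t) = log M_X(t) = -log(1 - 3*e^(t)/5) - log(5) + log(2)
D^3[K](t) = (-45*e^(2*t) - 75*e^(t))/(27*e^(3*t) - 135*e^(2*t) + 225*e^(t) - 125)

κ_3 = D^3[K](0) = 15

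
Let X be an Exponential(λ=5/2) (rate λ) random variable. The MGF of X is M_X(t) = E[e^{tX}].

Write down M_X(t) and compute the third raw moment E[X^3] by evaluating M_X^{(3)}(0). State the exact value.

M_X(t) = 5/(2*(5/2 - t))
dM/dt = 10/(4*t^2 - 20*t + 25)
d^2M/dt^2 = -40/(8*t^3 - 60*t^2 + 150*t - 125)
d^3M/dt^3 = 240/(16*t^4 - 160*t^3 + 600*t^2 - 1000*t + 625)

E[X^3] = d^3M/dt^3 |_{t=0} = 48/125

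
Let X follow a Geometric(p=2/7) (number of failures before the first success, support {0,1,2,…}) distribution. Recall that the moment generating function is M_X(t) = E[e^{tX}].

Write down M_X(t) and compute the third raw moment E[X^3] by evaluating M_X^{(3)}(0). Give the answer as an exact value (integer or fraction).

M_X(t) = 2/(7*(1 - 5*e^(t)/7))
D^3[M](t) = (250*e^(3*t) + 1400*e^(2*t) + 490*e^(t))/(625*e^(4*t) - 3500*e^(3*t) + 7350*e^(2*t) - 6860*e^(t) + 2401)

E[X^3] = D^3[M](0) = 535/4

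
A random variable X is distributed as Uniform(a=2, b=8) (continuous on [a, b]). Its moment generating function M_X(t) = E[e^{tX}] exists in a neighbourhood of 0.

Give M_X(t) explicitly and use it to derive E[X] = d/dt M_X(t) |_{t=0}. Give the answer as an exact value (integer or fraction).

M_X(t) = (e^(8*t) - e^(2*t))/(6*t)
dM/dt = (8*t*e^(8*t) - 2*t*e^(2*t) - e^(8*t) + e^(2*t))/(6*t^2)

E[X] = dM/dt |_{t=0} = 5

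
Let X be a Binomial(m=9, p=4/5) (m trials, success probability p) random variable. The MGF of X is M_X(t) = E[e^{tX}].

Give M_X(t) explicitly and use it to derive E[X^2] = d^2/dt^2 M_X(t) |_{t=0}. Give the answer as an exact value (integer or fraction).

M_X(t) = (4*e^(t)/5 + 1/5)^9

E[X^2] = M′′(0) = 1332/25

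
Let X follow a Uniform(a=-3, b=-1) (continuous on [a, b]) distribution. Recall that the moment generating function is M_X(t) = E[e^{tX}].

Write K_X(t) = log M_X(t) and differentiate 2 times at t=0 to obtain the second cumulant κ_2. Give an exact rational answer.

κ_2 = K^(2)(0) = 1/3

M_X(t) = (e^(-t) - e^(-3*t))/(2*t)
K_X(t) = log M_X(t) = -log(t) + log(e^(-t) - e^(-3*t)) - log(2)
K^(2)(t) = (-4*t^2*e^(2*t) + e^(4*t) - 2*e^(2*t) + 1)/(t^2*e^(4*t) - 2*t^2*e^(2*t) + t^2)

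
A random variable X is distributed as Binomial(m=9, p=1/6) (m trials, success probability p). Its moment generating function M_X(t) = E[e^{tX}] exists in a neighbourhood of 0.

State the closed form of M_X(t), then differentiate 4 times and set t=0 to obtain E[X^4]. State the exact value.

E[X^4] = D^4[M](0) = 191/6

M_X(t) = (e^(t)/6 + 5/6)^9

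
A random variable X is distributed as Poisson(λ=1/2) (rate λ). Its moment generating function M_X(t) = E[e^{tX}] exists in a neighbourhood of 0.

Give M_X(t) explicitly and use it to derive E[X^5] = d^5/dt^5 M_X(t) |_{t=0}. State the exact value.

M_X(t) = e^(e^(t)/2 - 1/2)
dM/dt = e^(-1/2)*e^(t)*e^(e^(t)/2)/2
d^2M/dt^2 = (e^(2*t)*e^(e^(t)/2) + 2*e^(t)*e^(e^(t)/2))*e^(-1/2)/4
d^3M/dt^3 = (e^(3*t)*e^(e^(t)/2) + 6*e^(2*t)*e^(e^(t)/2) + 4*e^(t)*e^(e^(t)/2))*e^(-1/2)/8
d^4M/dt^4 = (e^(4*t)*e^(e^(t)/2) + 12*e^(3*t)*e^(e^(t)/2) + 28*e^(2*t)*e^(e^(t)/2) + 8*e^(t)*e^(e^(t)/2))*e^(-1/2)/16
d^5M/dt^5 = (e^(5*t)*e^(e^(t)/2) + 20*e^(4*t)*e^(e^(t)/2) + 100*e^(3*t)*e^(e^(t)/2) + 120*e^(2*t)*e^(e^(t)/2) + 16*e^(t)*e^(e^(t)/2))*e^(-1/2)/32

E[X^5] = d^5M/dt^5 |_{t=0} = 257/32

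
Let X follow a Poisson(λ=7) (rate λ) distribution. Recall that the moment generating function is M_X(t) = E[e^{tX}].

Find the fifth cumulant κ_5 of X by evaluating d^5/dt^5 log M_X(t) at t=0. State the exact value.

κ_5 = K^(5)(0) = 7

M_X(t) = e^(7*e^(t) - 7)
K_X(t) = log M_X(t) = 7*e^(t) - 7
K^(5)(t) = 7*e^(t)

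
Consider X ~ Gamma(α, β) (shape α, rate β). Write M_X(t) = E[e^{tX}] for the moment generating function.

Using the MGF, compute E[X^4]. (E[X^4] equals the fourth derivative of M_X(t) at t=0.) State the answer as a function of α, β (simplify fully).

E[X^4] = d^4M/dt^4 |_{t=0} = α*(α^3 + 6*α^2 + 11*α + 6)/β^4

M_X(t) = (β/(β - t))^α
dM/dt = -α*β^α*(1/(β - t))^α/(-β + t)
d^2M/dt^2 = (α^2*β^α*(1/(β - t))^α + α*β^α*(1/(β - t))^α)/(β^2 - 2*β*t + t^2)
d^3M/dt^3 = (-α^3*β^α*(1/(β - t))^α - 3*α^2*β^α*(1/(β - t))^α - 2*α*β^α*(1/(β - t))^α)/(-β^3 + 3*β^2*t - 3*β*t^2 + t^3)
d^4M/dt^4 = (α^4*β^α*(1/(β - t))^α + 6*α^3*β^α*(1/(β - t))^α + 11*α^2*β^α*(1/(β - t))^α + 6*α*β^α*(1/(β - t))^α)/(β^4 - 4*β^3*t + 6*β^2*t^2 - 4*β*t^3 + t^4)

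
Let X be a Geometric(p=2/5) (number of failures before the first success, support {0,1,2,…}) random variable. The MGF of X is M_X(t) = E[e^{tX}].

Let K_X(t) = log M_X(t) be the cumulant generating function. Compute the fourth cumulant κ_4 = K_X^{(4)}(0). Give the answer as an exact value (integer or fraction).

κ_4 = D^4[K](0) = 705/8

M_X(t) = 2/(5*(1 - 3*e^(t)/5))
K_X(t) = log M_X(t) = -log(1 - 3*e^(t)/5) - log(5) + log(2)
D^4[K](t) = (135*e^(3*t) + 900*e^(2*t) + 375*e^(t))/(81*e^(4*t) - 540*e^(3*t) + 1350*e^(2*t) - 1500*e^(t) + 625)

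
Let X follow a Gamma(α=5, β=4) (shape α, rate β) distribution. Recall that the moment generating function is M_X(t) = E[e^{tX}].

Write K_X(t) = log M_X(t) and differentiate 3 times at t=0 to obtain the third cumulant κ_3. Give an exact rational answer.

κ_3 = K^(3)(0) = 5/32

M_X(t) = 1024/(4 - t)^5
K_X(t) = log M_X(t) = -5*log(4 - t) + 10*log(2)
K^(3)(t) = -10/(t^3 - 12*t^2 + 48*t - 64)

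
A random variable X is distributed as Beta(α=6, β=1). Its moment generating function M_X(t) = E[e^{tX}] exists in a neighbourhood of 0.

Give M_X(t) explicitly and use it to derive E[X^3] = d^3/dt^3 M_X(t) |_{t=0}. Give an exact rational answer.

M_X(t) = ₁F₁(6; 7; t)
M′(t) = 6*₁F₁(7; 8; t)/7
M′′(t) = 3*₁F₁(8; 9; t)/4
M′′′(t) = 2*₁F₁(9; 10; t)/3

E[X^3] = M′′′(0) = 2/3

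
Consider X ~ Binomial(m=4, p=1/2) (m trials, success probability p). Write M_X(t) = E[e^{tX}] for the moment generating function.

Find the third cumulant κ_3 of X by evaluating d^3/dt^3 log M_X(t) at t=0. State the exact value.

κ_3 = K′′′(0) = 0

M_X(t) = (e^(t)/2 + 1/2)^4
K_X(t) = log M_X(t) = 4*log(e^(t)/2 + 1/2)
K′(t) = 4*e^(t)/(e^(t) + 1)
K′′(t) = 4*e^(t)/(e^(2*t) + 2*e^(t) + 1)
K′′′(t) = (-4*e^(2*t) + 4*e^(t))/(e^(3*t) + 3*e^(2*t) + 3*e^(t) + 1)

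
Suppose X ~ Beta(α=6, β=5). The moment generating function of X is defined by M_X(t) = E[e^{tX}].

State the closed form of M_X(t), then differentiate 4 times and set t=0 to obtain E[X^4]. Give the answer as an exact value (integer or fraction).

M_X(t) = ₁F₁(6; 11; t)
D^4[M](t) = 18*₁F₁(10; 15; t)/143

E[X^4] = D^4[M](0) = 18/143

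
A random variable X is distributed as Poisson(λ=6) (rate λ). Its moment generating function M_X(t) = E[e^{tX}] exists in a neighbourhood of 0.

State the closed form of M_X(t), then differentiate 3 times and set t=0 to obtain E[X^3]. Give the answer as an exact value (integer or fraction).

E[X^3] = M^(3)(0) = 330

M_X(t) = e^(6*e^(t) - 6)
M^(3)(t) = (216*e^(3*t)*e^(6*e^(t)) + 108*e^(2*t)*e^(6*e^(t)) + 6*e^(t)*e^(6*e^(t)))*e^(-6)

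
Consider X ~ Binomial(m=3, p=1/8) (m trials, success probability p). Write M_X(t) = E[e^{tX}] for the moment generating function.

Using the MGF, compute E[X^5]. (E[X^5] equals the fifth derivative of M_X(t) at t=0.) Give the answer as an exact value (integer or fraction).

M_X(t) = (e^(t)/8 + 7/8)^3
M′(t) = 3*e^(3*t)/512 + 21*e^(2*t)/256 + 147*e^(t)/512
M′′(t) = 9*e^(3*t)/512 + 21*e^(2*t)/128 + 147*e^(t)/512
M′′′(t) = 27*e^(3*t)/512 + 21*e^(2*t)/64 + 147*e^(t)/512
M′′′′(t) = 81*e^(3*t)/512 + 21*e^(2*t)/32 + 147*e^(t)/512
M′′′′′(t) = 243*e^(3*t)/512 + 21*e^(2*t)/16 + 147*e^(t)/512

E[X^5] = M′′′′′(0) = 531/256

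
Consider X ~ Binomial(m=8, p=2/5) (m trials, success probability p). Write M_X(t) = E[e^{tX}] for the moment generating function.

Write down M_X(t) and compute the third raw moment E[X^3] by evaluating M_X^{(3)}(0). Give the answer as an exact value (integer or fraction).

M_X(t) = (2*e^(t)/5 + 3/5)^8

E[X^3] = d^3M/dt^3 |_{t=0} = 6448/125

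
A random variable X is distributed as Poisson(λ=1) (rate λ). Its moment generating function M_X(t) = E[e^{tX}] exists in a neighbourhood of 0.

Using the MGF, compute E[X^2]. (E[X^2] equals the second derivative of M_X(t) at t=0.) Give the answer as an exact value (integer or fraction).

E[X^2] = M′′(0) = 2

M_X(t) = e^(e^(t) - 1)
M′(t) = e^(-1)*e^(t)*e^(e^(t))
M′′(t) = (e^(2*t)*e^(e^(t)) + e^(t)*e^(e^(t)))*e^(-1)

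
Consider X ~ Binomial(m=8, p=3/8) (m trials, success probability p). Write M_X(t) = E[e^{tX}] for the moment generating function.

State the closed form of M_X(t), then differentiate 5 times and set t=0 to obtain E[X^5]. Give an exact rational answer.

E[X^5] = D^5[M](0) = 484431/512

M_X(t) = (3*e^(t)/8 + 5/8)^8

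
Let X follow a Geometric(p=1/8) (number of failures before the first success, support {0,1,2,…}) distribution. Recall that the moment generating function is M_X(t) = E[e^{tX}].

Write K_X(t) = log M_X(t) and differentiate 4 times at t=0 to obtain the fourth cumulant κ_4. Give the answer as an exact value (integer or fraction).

M_X(t) = 1/(8*(1 - 7*e^(t)/8))
K_X(t) = log M_X(t) = -log(1 - 7*e^(t)/8) - 3*log(2)
K′(t) = -7*e^(t)/(7*e^(t) - 8)
K′′(t) = 56*e^(t)/(49*e^(2*t) - 112*e^(t) + 64)
K′′′(t) = (-392*e^(2*t) - 448*e^(t))/(343*e^(3*t) - 1176*e^(2*t) + 1344*e^(t) - 512)
K′′′′(t) = (2744*e^(3*t) + 12544*e^(2*t) + 3584*e^(t))/(2401*e^(4*t) - 10976*e^(3*t) + 18816*e^(2*t) - 14336*e^(t) + 4096)

κ_4 = K′′′′(0) = 18872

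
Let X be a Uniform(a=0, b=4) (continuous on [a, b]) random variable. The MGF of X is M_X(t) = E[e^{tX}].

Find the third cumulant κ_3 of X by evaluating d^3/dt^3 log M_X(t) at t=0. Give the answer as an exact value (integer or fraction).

M_X(t) = (e^(4*t) - 1)/(4*t)
K_X(t) = log M_X(t) = -log(t) + log(e^(4*t) - 1) - 2*log(2)
D^3[K](t) = (64*t^3*e^(8*t) + 64*t^3*e^(4*t) - 2*e^(12*t) + 6*e^(8*t) - 6*e^(4*t) + 2)/(t^3*e^(12*t) - 3*t^3*e^(8*t) + 3*t^3*e^(4*t) - t^3)

κ_3 = D^3[K](0) = 0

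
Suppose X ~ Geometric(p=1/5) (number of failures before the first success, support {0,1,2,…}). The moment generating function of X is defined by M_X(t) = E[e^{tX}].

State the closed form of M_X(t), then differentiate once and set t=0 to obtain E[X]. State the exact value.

M_X(t) = 1/(5*(1 - 4*e^(t)/5))
M′(t) = 4*e^(t)/(16*e^(2*t) - 40*e^(t) + 25)

E[X] = M′(0) = 4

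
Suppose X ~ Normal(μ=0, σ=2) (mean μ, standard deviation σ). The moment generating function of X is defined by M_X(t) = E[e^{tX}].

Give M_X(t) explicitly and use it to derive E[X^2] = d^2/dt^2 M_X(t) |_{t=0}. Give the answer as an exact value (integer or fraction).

E[X^2] = d^2M/dt^2 |_{t=0} = 4

M_X(t) = e^(2*t^2)
dM/dt = 4*t*e^(2*t^2)
d^2M/dt^2 = 16*t^2*e^(2*t^2) + 4*e^(2*t^2)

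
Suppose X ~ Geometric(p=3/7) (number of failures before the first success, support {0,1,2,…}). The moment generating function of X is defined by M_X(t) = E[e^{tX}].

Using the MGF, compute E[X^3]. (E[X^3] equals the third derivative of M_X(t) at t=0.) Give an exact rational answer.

M_X(t) = 3/(7*(1 - 4*e^(t)/7))
M^(3)(t) = (192*e^(3*t) + 1344*e^(2*t) + 588*e^(t))/(256*e^(4*t) - 1792*e^(3*t) + 4704*e^(2*t) - 5488*e^(t) + 2401)

E[X^3] = M^(3)(0) = 236/9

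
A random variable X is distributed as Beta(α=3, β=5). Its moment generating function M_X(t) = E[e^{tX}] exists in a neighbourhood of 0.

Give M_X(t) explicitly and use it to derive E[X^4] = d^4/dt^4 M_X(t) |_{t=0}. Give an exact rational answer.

E[X^4] = D^4[M](0) = 1/22

M_X(t) = ₁F₁(3; 8; t)
D^4[M](t) = ₁F₁(7; 12; t)/22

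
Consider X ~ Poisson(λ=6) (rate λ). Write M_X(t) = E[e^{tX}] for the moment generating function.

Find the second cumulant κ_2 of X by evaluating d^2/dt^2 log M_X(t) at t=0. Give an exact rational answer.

κ_2 = K^(2)(0) = 6

M_X(t) = e^(6*e^(t) - 6)
K_X(t) = log M_X(t) = 6*e^(t) - 6
K^(2)(t) = 6*e^(t)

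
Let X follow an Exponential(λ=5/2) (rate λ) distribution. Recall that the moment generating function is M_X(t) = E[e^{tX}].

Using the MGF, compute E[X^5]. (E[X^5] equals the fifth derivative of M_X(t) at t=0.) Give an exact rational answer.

E[X^5] = M′′′′′(0) = 768/625

M_X(t) = 5/(2*(5/2 - t))
M′(t) = 10/(4*t^2 - 20*t + 25)
M′′(t) = -40/(8*t^3 - 60*t^2 + 150*t - 125)
M′′′(t) = 240/(16*t^4 - 160*t^3 + 600*t^2 - 1000*t + 625)
M′′′′(t) = -1920/(32*t^5 - 400*t^4 + 2000*t^3 - 5000*t^2 + 6250*t - 3125)
M′′′′′(t) = 19200/(64*t^6 - 960*t^5 + 6000*t^4 - 20000*t^3 + 37500*t^2 - 37500*t + 15625)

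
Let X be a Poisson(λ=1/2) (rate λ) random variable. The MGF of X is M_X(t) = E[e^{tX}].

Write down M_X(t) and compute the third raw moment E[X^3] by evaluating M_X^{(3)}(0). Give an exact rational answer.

E[X^3] = D^3[M](0) = 11/8

M_X(t) = e^(e^(t)/2 - 1/2)
D^3[M](t) = (e^(3*t)*e^(e^(t)/2) + 6*e^(2*t)*e^(e^(t)/2) + 4*e^(t)*e^(e^(t)/2))*e^(-1/2)/8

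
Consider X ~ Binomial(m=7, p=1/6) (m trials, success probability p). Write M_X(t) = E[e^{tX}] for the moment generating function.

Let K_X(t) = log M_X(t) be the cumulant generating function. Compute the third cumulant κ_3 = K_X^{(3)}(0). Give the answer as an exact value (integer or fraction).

κ_3 = d^3K/dt^3 |_{t=0} = 35/54

M_X(t) = (e^(t)/6 + 5/6)^7
K_X(t) = log M_X(t) = 7*log(e^(t)/6 + 5/6)
dK/dt = 7*e^(t)/(e^(t) + 5)
d^2K/dt^2 = 35*e^(t)/(e^(2*t) + 10*e^(t) + 25)
d^3K/dt^3 = (-35*e^(2*t) + 175*e^(t))/(e^(3*t) + 15*e^(2*t) + 75*e^(t) + 125)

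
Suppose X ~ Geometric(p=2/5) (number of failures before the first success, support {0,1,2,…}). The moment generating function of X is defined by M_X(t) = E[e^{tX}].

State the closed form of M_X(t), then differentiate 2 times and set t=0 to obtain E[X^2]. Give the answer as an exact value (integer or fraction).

E[X^2] = M^(2)(0) = 6

M_X(t) = 2/(5*(1 - 3*e^(t)/5))
M^(2)(t) = (-18*e^(2*t) - 30*e^(t))/(27*e^(3*t) - 135*e^(2*t) + 225*e^(t) - 125)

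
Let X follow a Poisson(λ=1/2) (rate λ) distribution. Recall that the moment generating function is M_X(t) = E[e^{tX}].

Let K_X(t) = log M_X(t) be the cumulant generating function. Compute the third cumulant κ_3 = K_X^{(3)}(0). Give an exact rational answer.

M_X(t) = e^(e^(t)/2 - 1/2)
K_X(t) = log M_X(t) = e^(t)/2 - 1/2
D^3[K](t) = e^(t)/2

κ_3 = D^3[K](0) = 1/2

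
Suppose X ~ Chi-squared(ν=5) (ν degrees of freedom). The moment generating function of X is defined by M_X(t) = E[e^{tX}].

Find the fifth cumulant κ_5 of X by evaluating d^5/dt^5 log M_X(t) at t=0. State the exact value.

M_X(t) = (1 - 2*t)^(-5/2)
K_X(t) = log M_X(t) = -5*log(1 - 2*t)/2
K^(5)(t) = -1920/(32*t^5 - 80*t^4 + 80*t^3 - 40*t^2 + 10*t - 1)

κ_5 = K^(5)(0) = 1920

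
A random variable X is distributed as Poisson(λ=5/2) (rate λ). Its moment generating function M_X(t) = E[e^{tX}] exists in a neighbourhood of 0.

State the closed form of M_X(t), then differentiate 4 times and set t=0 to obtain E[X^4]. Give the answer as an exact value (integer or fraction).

M_X(t) = e^(5*e^(t)/2 - 5/2)
M^(4)(t) = (625*e^(4*t)*e^(5*e^(t)/2) + 1500*e^(3*t)*e^(5*e^(t)/2) + 700*e^(2*t)*e^(5*e^(t)/2) + 40*e^(t)*e^(5*e^(t)/2))*e^(-5/2)/16

E[X^4] = M^(4)(0) = 2865/16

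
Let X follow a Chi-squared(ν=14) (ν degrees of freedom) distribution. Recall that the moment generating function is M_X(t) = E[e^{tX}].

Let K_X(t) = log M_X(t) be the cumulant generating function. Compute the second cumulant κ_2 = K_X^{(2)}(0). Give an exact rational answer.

M_X(t) = (1 - 2*t)^(-7)
K_X(t) = log M_X(t) = -7*log(1 - 2*t)
K^(2)(t) = 28/(4*t^2 - 4*t + 1)

κ_2 = K^(2)(0) = 28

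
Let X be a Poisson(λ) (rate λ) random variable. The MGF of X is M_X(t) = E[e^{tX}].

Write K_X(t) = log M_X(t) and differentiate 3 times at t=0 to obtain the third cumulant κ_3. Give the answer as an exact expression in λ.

κ_3 = d^3K/dt^3 |_{t=0} = λ

M_X(t) = e^(λ*(e^(t) - 1))
K_X(t) = log M_X(t) = λ*(e^(t) - 1)
dK/dt = λ*e^(t)
d^2K/dt^2 = λ*e^(t)
d^3K/dt^3 = λ*e^(t)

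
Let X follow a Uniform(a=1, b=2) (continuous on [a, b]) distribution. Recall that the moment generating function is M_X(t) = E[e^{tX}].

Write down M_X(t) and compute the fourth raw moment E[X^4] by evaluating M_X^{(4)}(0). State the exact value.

M_X(t) = (e^(2*t) - e^(t))/t
M^(4)(t) = (16*t^4*e^(2*t) - t^4*e^(t) - 32*t^3*e^(2*t) + 4*t^3*e^(t) + 48*t^2*e^(2*t) - 12*t^2*e^(t) - 48*t*e^(2*t) + 24*t*e^(t) + 24*e^(2*t) - 24*e^(t))/t^5

E[X^4] = M^(4)(0) = 31/5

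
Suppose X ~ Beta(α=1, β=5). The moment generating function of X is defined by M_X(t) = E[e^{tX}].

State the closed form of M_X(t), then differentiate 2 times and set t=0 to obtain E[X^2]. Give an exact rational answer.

M_X(t) = ₁F₁(1; 6; t)
M′(t) = ₁F₁(2; 7; t)/6
M′′(t) = ₁F₁(3; 8; t)/21

E[X^2] = M′′(0) = 1/21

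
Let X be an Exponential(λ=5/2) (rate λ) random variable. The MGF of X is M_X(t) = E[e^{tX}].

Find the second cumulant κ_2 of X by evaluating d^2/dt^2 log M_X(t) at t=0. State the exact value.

M_X(t) = 5/(2*(5/2 - t))
K_X(t) = log M_X(t) = -log(5/2 - t) - log(2) + log(5)
dK/dt = -2/(2*t - 5)
d^2K/dt^2 = 4/(4*t^2 - 20*t + 25)

κ_2 = d^2K/dt^2 |_{t=0} = 4/25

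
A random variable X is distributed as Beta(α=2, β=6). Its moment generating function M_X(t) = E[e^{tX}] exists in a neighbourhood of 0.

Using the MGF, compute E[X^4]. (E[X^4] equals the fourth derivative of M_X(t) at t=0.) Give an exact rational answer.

M_X(t) = ₁F₁(2; 8; t)
dM/dt = ₁F₁(3; 9; t)/4
d^2M/dt^2 = ₁F₁(4; 10; t)/12
d^3M/dt^3 = ₁F₁(5; 11; t)/30
d^4M/dt^4 = ₁F₁(6; 12; t)/66

E[X^4] = d^4M/dt^4 |_{t=0} = 1/66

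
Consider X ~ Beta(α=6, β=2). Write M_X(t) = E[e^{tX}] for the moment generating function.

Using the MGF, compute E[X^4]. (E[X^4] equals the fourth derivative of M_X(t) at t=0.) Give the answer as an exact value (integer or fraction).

E[X^4] = d^4M/dt^4 |_{t=0} = 21/55

M_X(t) = ₁F₁(6; 8; t)
dM/dt = 3*₁F₁(7; 9; t)/4
d^2M/dt^2 = 7*₁F₁(8; 10; t)/12
d^3M/dt^3 = 7*₁F₁(9; 11; t)/15
d^4M/dt^4 = 21*₁F₁(10; 12; t)/55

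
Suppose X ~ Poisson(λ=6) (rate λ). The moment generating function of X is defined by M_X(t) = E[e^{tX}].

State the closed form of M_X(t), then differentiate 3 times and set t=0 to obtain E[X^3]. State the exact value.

M_X(t) = e^(6*e^(t) - 6)
M^(3)(t) = (216*e^(3*t)*e^(6*e^(t)) + 108*e^(2*t)*e^(6*e^(t)) + 6*e^(t)*e^(6*e^(t)))*e^(-6)

E[X^3] = M^(3)(0) = 330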